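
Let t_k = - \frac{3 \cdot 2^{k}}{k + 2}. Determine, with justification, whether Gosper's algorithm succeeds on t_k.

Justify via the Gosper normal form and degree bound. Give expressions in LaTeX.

No; the degree bound rules out any f.

t_(k+1)/t_k = 2*(k + 2)/(k + 3).
Take A(k)=2*k + 4, B(k)=k + 3, C(k)=1.
Set up (2*k + 4)·f(k+1) − (k + 2)·f(k) − (1) = 0.
From deg A=1, deg B=1, deg C=0: d=-1.
d = -1 < 0 ⇒ no nonzero polynomial f; not summable.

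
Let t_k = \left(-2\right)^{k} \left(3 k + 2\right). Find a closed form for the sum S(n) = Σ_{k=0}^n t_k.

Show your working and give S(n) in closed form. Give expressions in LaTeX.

S(n) = 2 \left(-2\right)^{n} \left(n + 1\right)

Compute t_(k+1)/t_k: get 2*(-3*k - 5)/(3*k + 2).
Normal form (A,B,C) = (-2, 1, k + 2/3).
Set up (-2)·f(k+1) − (1)·f(k) − (k + 2/3) = 0.
d = 1 from the (0,0,1) case.
Solving with deg f ≤ 1: f(k) = -k/3.
Get s_k = R·t_k = -(-2)**k*k with R(k) = B(k−1)f(k)/C(k) = -k/(3*k + 2).
Δs = (-2)**k*(3*k + 2), as required.
Evaluate: s_(n+1) = 2*(-2)**n*(n + 1); subtract s_(0) = 0 ⇒ S(n) = 2*(-2)**n*(n + 1).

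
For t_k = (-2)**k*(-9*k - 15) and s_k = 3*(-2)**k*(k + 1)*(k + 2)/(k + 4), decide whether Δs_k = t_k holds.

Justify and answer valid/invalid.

s_(k+1) = 3*(-2)**(k + 1)*(k + 2)*(k + 3)/(k + 5)
s_(k+1) − s_k = (-2)**k*(-9*k**3 - 78*k**2 - 207*k - 174)/(k**2 + 9*k + 20)
(s_(k+1) − s_k) − t_k = 18*(-2)**k*(k**2 + 6*k + 7)/(k**2 + 9*k + 20)

Invalid: residual 18*(-2)**k*(k**2 + 6*k + 7)/(k**2 + 9*k + 20) ≠ 0.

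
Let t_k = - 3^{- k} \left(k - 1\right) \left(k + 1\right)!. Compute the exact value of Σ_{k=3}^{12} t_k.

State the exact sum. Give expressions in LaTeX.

Σ = -358752568/2187

The ratio is k*(k + 2)/(3*(k - 1)).
Factor: A=k/3 + 2/3; B=1; C=k - 1.
Set up (k/3 + 2/3)·f(k+1) − (1)·f(k) − (k - 1) = 0.
From deg A=1, deg B=0, deg C=1: d=0.
Match coefficients ⇒ f(k) = 3.
R(k) = B(k−1)·f(k)/C(k) = 3/(k - 1); s_k = R·t_k = -3**(1 - k)*factorial(k + 1).
Δs = -(k - 1)*factorial(k + 1)/3**k, as required.
Sum = s_(13) − s_(3); s_(13) = -358758400/2187, s_(3) = -8/3 ⇒ -358752568/2187.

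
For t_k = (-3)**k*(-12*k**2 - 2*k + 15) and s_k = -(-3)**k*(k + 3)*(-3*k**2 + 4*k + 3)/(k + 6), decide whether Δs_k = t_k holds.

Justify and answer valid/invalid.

s_(k+1) = 3*(-3)**k*(k + 4)*(4*k - 3*(k + 1)**2 + 7)/(k + 7)
s_(k+1) − s_k = (-3)**k*(-12*k**4 - 122*k**3 - 284*k**2 + 90*k + 351)/(k**2 + 13*k + 42)
(s_(k+1) − s_k) − t_k = (-3)**(k + 1)*(-12*k**3 - 77*k**2 + 7*k + 93)/(k**2 + 13*k + 42)

Invalid: residual (-3)**(k + 1)*(-12*k**3 - 77*k**2 + 7*k + 93)/(k**2 + 13*k + 42) ≠ 0.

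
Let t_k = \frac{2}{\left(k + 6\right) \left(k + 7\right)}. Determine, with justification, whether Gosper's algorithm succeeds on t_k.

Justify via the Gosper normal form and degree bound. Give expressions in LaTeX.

r(k) = (k + 6)/(k + 8) after simplifying.
Normal form (A,B,C) = (k + 6, k + 8, 1).
Key eq: (k + 6)·f(k+1) = (k + 7)·f(k) + (1).
d = 1 from the (1,1,0) case.
Match coefficients ⇒ f(k) = k/6.
Certificate R = B(k−1)f/C = k*(k + 7)/6 gives s_k = k/(3*(k + 6)).
Check: Δs_k = 2/(k**2 + 13*k + 42). ✓

Yes. s_k = \frac{k}{3 \left(k + 6\right)}.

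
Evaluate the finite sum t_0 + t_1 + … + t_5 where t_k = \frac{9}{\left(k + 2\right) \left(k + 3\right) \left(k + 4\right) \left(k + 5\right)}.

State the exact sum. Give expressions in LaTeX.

t_(k+1)/t_k = (k + 2)/(k + 6).
A = k + 2, B = k + 6, C = 1.
Need (k + 2)·f(k+1) − (k + 5)·f(k) = 1.
d = 3 from the (1,1,0) case.
Match coefficients ⇒ f(k) = k*(k**2 + 9*k + 26)/72.
So s_k = (B(k−1)f/C)·t_k = (k*(k + 5)*(k**2 + 9*k + 26)/72)·t_k = k*(k**2 + 9*k + 26)/(8*(k + 2)*(k + 3)*(k + 4)).
Δs = 9/(k**4 + 14*k**3 + 71*k**2 + 154*k + 120), as required.
Evaluate s at k=6 and k=0: 29/240 and 0; difference 29/240.

Σ = 29/240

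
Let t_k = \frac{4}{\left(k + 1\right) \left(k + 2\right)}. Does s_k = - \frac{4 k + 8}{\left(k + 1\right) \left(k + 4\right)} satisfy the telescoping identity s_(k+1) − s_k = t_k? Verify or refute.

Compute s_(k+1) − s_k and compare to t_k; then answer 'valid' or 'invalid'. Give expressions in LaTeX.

Invalid: residual \frac{16 \left(- k - 3\right)}{k^{4} + 12 k^{3} + 49 k^{2} + 78 k + 40} ≠ 0.

s_(k+1) = 4*(-k - 3)/((k + 2)*(k + 5))
s_(k+1) − s_k = 4*(k**2 + 5*k + 8)/(k**4 + 12*k**3 + 49*k**2 + 78*k + 40)
(s_(k+1) − s_k) − t_k = 16*(-k - 3)/(k**4 + 12*k**3 + 49*k**2 + 78*k + 40)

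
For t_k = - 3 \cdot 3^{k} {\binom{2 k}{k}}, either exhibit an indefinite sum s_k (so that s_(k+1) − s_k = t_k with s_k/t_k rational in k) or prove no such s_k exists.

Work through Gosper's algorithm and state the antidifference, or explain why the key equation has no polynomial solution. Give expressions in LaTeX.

no hypergeometric antidifference exists

Step 1: r(k) = 6*(2*k + 1)/(k + 1).
Gosper form: A/B · C(k+1)/C(k) with A=12*k + 6, B=k + 1, C=1.
Set up (12*k + 6)·f(k+1) − (k)·f(k) − (1) = 0.
Bound: deg f ≤ -1.
Bound -1 < 0, so the key equation has no polynomial solution.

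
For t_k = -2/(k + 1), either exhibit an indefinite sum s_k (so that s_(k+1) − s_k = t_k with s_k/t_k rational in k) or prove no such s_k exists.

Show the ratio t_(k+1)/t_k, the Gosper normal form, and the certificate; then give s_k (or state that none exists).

none (Gosper's algorithm certifies no s_k)

Compute t_(k+1)/t_k: get (k + 1)/(k + 2).
Gosper form: A/B · C(k+1)/C(k) with A=k + 1, B=k + 2, C=1.
Need (k + 1)·f(k+1) − (k + 1)·f(k) = 1.
deg f ≤ 0 (via 1,1,0).
f = c0 ⇒ A·f(k+1) − B(k−1)·f(k) − C = -1. The system {-1 = 0} is inconsistent; no antidifference.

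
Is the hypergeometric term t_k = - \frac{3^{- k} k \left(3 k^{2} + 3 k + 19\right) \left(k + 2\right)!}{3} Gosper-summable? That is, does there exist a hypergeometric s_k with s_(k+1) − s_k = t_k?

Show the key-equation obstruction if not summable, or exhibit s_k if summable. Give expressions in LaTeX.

Step 1: r(k) = (k + 1)*(k + 3)*(3*k + 3*(k + 1)**2 + 22)/(3*k*(3*k**2 + 3*k + 19)).
Factor: A=k/3 + 1; B=1; C=k**3 + k**2 + 19*k/3.
f must satisfy (k/3 + 1)·f(k+1) − (1)·f(k) = k**3 + k**2 + 19*k/3.
deg f ≤ 2 (via 1,0,3).
Solve for f: f(k) = 3*k**2 - 3*k + 1 (degree 2 ≤ 2).
R(k) = B(k−1)·f(k)/C(k) = 3*(3*k**2 - 3*k + 1)/(k*(3*k**2 + 3*k + 19)); s_k = R·t_k = -(3*k**2 - 3*k + 1)*factorial(k + 2)/3**k.
Check: Δs_k = -k*(3*k**2 + 3*k + 19)*factorial(k + 2)/(3*3**k). ✓

Yes. s_k = - 3^{- k} \left(3 k^{2} - 3 k + 1\right) \left(k + 2\right)!.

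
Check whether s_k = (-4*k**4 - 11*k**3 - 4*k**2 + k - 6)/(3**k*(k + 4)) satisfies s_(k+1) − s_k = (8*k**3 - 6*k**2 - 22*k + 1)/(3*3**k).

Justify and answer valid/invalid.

s_(k+1) = (-4*k**4 - 27*k**3 - 61*k**2 - 56*k - 24)/(3*3**k*(k + 5))
s_(k+1) − s_k = (8*k**5 + 50*k**4 + 8*k**3 - 243*k**2 - 245*k - 6)/(3*3**k*(k**2 + 9*k + 20))
(s_(k+1) − s_k) − t_k = 2*(-8*k**4 - 38*k**3 + 37*k**2 + 93*k - 13)/(3*3**k*(k**2 + 9*k + 20))

Invalid: residual 2*(-8*k**4 - 38*k**3 + 37*k**2 + 93*k - 13)/(3*3**k*(k**2 + 9*k + 20)) ≠ 0.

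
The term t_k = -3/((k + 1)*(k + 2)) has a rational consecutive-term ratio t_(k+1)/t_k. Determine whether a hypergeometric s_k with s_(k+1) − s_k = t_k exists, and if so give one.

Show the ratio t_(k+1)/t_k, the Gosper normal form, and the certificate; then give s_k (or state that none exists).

Compute t_(k+1)/t_k: get (k + 1)/(k + 3).
A = k + 1, B = k + 3, C = 1.
Key eq: (k + 1)·f(k+1) = (k + 2)·f(k) + (1).
Degrees (1,1,0) ⇒ d ≤ 1.
A polynomial solution: f(k) = k.
Certificate R = B(k−1)f/C = k*(k + 2) gives s_k = -3*k/(k + 1).
Δs = -3/(k**2 + 3*k + 2), as required.

s_k = -3*k/(k + 1)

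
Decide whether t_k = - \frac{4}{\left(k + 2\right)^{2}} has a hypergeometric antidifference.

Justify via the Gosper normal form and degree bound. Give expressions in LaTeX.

The ratio is (k + 2)**2/(k + 3)**2.
Normal form (A,B,C) = (k**2 + 4*k + 4, k**2 + 6*k + 9, 1).
Need (k**2 + 4*k + 4)·f(k+1) − (k**2 + 4*k + 4)·f(k) = 1.
d = 0 from the (2,2,0) case.
Generic f = c0 gives residual -1; -1 = 0 cannot hold, so t_k is not Gosper-summable.

No — t_k has no hypergeometric antidifference.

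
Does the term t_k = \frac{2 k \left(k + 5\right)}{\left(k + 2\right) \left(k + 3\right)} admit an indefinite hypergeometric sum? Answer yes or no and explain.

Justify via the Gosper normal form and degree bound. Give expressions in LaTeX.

Yes. s_k = \frac{2 k \left(k - 1\right)}{k + 2}.

r(k) = (k + 1)*(k + 2)*(k + 6)/(k*(k + 4)*(k + 5)) after simplifying.
Normal form (A,B,C) = (k + 2, k + 4, k**2 + 5*k).
Set up (k + 2)·f(k+1) − (k + 3)·f(k) − (k**2 + 5*k) = 0.
d = 2 from the (1,1,2) case.
A polynomial solution: f(k) = k*(k - 1).
Then R = B(k−1)f/C = (k - 1)*(k + 3)/(k + 5), so s_k = R(k)·t_k = 2*k*(k - 1)/(k + 2).
Verify: 2*k*(k + 5)/(k**2 + 5*k + 6) matches t_k.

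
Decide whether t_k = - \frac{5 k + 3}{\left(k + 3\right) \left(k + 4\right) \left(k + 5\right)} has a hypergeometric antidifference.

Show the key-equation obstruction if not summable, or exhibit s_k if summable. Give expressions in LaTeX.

Yes. s_k = \frac{k \left(- 3 k - 1\right)}{4 \left(k + 3\right) \left(k + 4\right)}.

The ratio is (k + 3)*(5*k + 8)/((k + 6)*(5*k + 3)).
Factor: A=k + 3; B=k + 6; C=k + 3/5.
Key eq: (k + 3)·f(k+1) = (k + 5)·f(k) + (k + 3/5).
Bound: deg f ≤ 2.
Match coefficients ⇒ f(k) = k*(3*k + 1)/20.
Get s_k = R·t_k = k*(-3*k - 1)/(4*(k + 3)*(k + 4)) with R(k) = B(k−1)f(k)/C(k) = k*(k + 5)*(3*k + 1)/(4*(5*k + 3)).
Δs = (-5*k - 3)/(k**3 + 12*k**2 + 47*k + 60), as required.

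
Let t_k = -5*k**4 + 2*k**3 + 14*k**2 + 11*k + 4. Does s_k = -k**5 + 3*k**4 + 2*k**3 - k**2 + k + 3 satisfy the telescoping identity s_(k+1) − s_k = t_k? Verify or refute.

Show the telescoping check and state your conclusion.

valid (s_(k+1) − s_k reduces to t_k)

s_(k+1) = -k**5 - 2*k**4 + 4*k**3 + 13*k**2 + 12*k + 7
s_(k+1) − s_k = -5*k**4 + 2*k**3 + 14*k**2 + 11*k + 4
(s_(k+1) − s_k) − t_k = 0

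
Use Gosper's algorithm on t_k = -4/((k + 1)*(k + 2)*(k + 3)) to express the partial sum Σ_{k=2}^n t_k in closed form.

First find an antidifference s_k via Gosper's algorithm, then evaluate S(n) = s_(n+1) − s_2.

S(n) = (-n**2 - 5*n + 6)/(6*(n**2 + 5*n + 6))

The ratio is (k + 1)/(k + 4).
So A=k + 1 and B=k + 4, with C=1.
Set up (k + 1)·f(k+1) − (k + 3)·f(k) − (1) = 0.
From deg A=1, deg B=1, deg C=0: d=2.
A polynomial solution: f(k) = k*(k + 3)/4.
Then R = B(k−1)f/C = k*(k + 3)**2/4, so s_k = R(k)·t_k = k*(-k - 3)/((k + 1)*(k + 2)).
Δs = -4/(k**3 + 6*k**2 + 11*k + 6), as required.
s_(n+1) = (-n**2 - 5*n - 4)/(n**2 + 5*n + 6) and s_(2) = -5/6, so S(n) = (-n**2 - 5*n + 6)/(6*(n**2 + 5*n + 6)).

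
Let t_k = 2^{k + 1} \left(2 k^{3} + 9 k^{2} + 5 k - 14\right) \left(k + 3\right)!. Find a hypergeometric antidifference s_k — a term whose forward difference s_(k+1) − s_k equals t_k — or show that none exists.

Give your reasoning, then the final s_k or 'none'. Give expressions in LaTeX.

r(k) = 2*(2*k**4 + 23*k**3 + 89*k**2 + 118*k + 8)/(2*k**3 + 9*k**2 + 5*k - 14) after simplifying.
Factor: A=2*k + 8; B=1; C=k**3 + 9*k**2/2 + 5*k/2 - 7.
Solve (2*k + 8)·f(k+1) − (1)·f(k) = k**3 + 9*k**2/2 + 5*k/2 - 7.
deg f ≤ 2 (via 1,0,3).
A polynomial solution: f(k) = (k - 2)*(k + 1)/2.
Certificate R = B(k−1)f/C = (k - 2)*(k + 1)/(2*k**3 + 9*k**2 + 5*k - 14) gives s_k = 2**(k + 1)*(k - 2)*(k + 1)*factorial(k + 3).
Verify: 2**(k + 1)*(2*k**3 + 9*k**2 + 5*k - 14)*factorial(k + 3) matches t_k.

s_k = 2^{k + 1} \left(k - 2\right) \left(k + 1\right) \left(k + 3\right)!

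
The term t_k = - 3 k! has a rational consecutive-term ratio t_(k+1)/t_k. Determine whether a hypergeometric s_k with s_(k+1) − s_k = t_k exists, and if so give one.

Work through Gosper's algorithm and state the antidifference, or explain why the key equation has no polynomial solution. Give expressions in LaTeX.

r(k) = k + 1 after simplifying.
Take A(k)=k + 1, B(k)=1, C(k)=1.
Need (k + 1)·f(k+1) − (1)·f(k) = 1.
deg f ≤ -1 (via 1,0,0).
d = -1 < 0 ⇒ no nonzero polynomial f; not summable.

none (Gosper's algorithm certifies no s_k)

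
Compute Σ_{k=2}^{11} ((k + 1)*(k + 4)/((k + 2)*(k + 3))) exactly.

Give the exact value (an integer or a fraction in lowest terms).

Σ = 135/14

Compute t_(k+1)/t_k: get (k + 2)**2*(k + 5)/((k + 1)*(k + 4)**2).
Factor: A=k + 2; B=k + 4; C=k**2 + 5*k + 4.
f must satisfy (k + 2)·f(k+1) − (k + 3)·f(k) = k**2 + 5*k + 4.
Bound: deg f ≤ 2.
Solving with deg f ≤ 2: f(k) = k*(k + 1).
Certificate R = B(k−1)f/C = k*(k + 3)/(k + 4) gives s_k = k*(k + 1)/(k + 2).
Δs = (k**2 + 5*k + 4)/(k**2 + 5*k + 6), as required.
Telescoping: Σ = s_(12) − s_(2) = 78/7 − (3/2) = 135/14.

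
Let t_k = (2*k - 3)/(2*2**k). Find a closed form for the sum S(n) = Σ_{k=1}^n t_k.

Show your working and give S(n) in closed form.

Step 1: r(k) = (2*k - 1)/(2*(2*k - 3)).
Take A(k)=1/2, B(k)=1, C(k)=k - 3/2.
Need (1/2)·f(k+1) − (1)·f(k) = k - 3/2.
deg f ≤ 1 (via 0,0,1).
A polynomial solution: f(k) = 1 - 2*k.
So s_k = (B(k−1)f/C)·t_k = (-2*(2*k - 1)/(2*k - 3))·t_k = (1 - 2*k)/2**k.
Check: Δs_k = (2*k - 3)/(2*2**k). ✓
Σ_(k=1)^n t_k = s_(n+1) − s_(1) = (2**(-n - 1)*(-2*n - 1)) − (-1/2), i.e. 2**(-n - 1)*(2**n - 2*n - 1).

S(n) = 2**(-n - 1)*(2**n - 2*n - 1)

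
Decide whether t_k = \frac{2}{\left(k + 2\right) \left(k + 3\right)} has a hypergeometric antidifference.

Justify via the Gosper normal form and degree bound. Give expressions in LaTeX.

The ratio is (k + 2)/(k + 4).
A = k + 2, B = k + 4, C = 1.
f must satisfy (k + 2)·f(k+1) − (k + 3)·f(k) = 1.
deg f ≤ 1 (via 1,1,0).
Match coefficients ⇒ f(k) = k/2.
Then R = B(k−1)f/C = k*(k + 3)/2, so s_k = R(k)·t_k = k/(k + 2).
Check: Δs_k = 2/(k**2 + 5*k + 6). ✓

Yes. s_k = \frac{k}{k + 2}.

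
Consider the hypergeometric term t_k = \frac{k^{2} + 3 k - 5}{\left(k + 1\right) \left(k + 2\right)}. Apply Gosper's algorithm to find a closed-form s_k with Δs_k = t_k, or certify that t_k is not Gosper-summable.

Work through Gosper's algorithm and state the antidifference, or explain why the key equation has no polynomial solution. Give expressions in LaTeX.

s_k = \frac{k \left(k - 6\right)}{k + 1}

Ratio r(k) = (k + 1)*(3*k + (k + 1)**2 - 2)/((k + 3)*(k**2 + 3*k - 5)).
A = k + 1, B = k + 3, C = k**2 + 3*k - 5.
f must satisfy (k + 1)·f(k+1) − (k + 2)·f(k) = k**2 + 3*k - 5.
Bound: deg f ≤ 2.
Solve for f: f(k) = k*(k - 6) (degree 2 ≤ 2).
Certificate R = B(k−1)f/C = k*(k - 6)*(k + 2)/(k**2 + 3*k - 5) gives s_k = k*(k - 6)/(k + 1).
Check: Δs_k = (k**2 + 3*k - 5)/(k**2 + 3*k + 2). ✓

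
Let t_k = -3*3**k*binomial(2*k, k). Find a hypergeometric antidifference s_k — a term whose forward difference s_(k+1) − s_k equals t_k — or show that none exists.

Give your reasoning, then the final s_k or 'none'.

no hypergeometric antidifference exists

t_(k+1)/t_k = 6*(2*k + 1)/(k + 1).
A = 12*k + 6, B = k + 1, C = 1.
Key eq: (12*k + 6)·f(k+1) = (k)·f(k) + (1).
From deg A=1, deg B=1, deg C=0: d=-1.
deg f ≤ -1 is impossible — no certificate.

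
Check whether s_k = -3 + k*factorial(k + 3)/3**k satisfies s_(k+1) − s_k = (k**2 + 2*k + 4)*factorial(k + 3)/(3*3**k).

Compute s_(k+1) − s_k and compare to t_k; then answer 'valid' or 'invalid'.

valid; difference matches t_k

s_(k+1) = 3**(-k - 1)*(k + 1)*factorial(k + 4) - 3
s_(k+1) − s_k = (k**2 + 2*k + 4)*factorial(k + 3)/(3*3**k)
(s_(k+1) − s_k) − t_k = 0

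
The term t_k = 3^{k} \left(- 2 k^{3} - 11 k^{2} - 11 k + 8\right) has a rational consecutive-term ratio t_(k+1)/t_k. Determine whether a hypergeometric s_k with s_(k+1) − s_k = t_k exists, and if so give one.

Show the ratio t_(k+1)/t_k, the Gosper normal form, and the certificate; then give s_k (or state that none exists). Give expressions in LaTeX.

Compute t_(k+1)/t_k: get 3*(2*k**3 + 17*k**2 + 39*k + 16)/(2*k**3 + 11*k**2 + 11*k - 8).
Gosper form: A/B · C(k+1)/C(k) with A=3, B=1, C=k**3 + 11*k**2/2 + 11*k/2 - 4.
Solve (3)·f(k+1) − (1)·f(k) = k**3 + 11*k**2/2 + 11*k/2 - 4.
deg f ≤ 3 (via 0,0,3).
Solve for f: f(k) = (k**3 + k**2 - 2*k - 4)/2 (degree 3 ≤ 3).
So s_k = (B(k−1)f/C)·t_k = ((k**3 + k**2 - 2*k - 4)/(2*k**3 + 11*k**2 + 11*k - 8))·t_k = 3**k*(-k**3 - k**2 + 2*k + 4).
Verify: 3**k*(-2*k**3 - 11*k**2 - 11*k + 8) matches t_k.

s_k = 3^{k} \left(- k^{3} - k^{2} + 2 k + 4\right)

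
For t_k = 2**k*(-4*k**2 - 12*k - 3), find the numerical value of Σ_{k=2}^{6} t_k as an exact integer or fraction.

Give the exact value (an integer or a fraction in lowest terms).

Σ = -21844

The ratio is 2*(4*k**2 + 20*k + 19)/(4*k**2 + 12*k + 3).
Normal form (A,B,C) = (2, 1, k**2 + 3*k + 3/4).
Solve (2)·f(k+1) − (1)·f(k) = k**2 + 3*k + 3/4.
Bound: deg f ≤ 2.
Coefficient equations give f(k) = (4*k**2 - 4*k + 3)/4.
So s_k = (B(k−1)f/C)·t_k = ((4*k**2 - 4*k + 3)/(4*k**2 + 12*k + 3))·t_k = 2**k*(-4*k**2 + 4*k - 3).
s_(k+1) − s_k = 2**k*(-4*k**2 - 12*k - 3) = t_k.
Telescoping: Σ = s_(7) − s_(2) = -21888 − (-44) = -21844.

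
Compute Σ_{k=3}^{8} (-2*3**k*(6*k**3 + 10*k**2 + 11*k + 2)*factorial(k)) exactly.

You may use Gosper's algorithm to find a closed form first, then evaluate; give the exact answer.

Σ = -2071344437388

The ratio is 3*(6*k**4 + 34*k**3 + 77*k**2 + 78*k + 29)/(6*k**3 + 10*k**2 + 11*k + 2).
Gosper form: A/B · C(k+1)/C(k) with A=3*k + 3, B=1, C=k**3 + 5*k**2/3 + 11*k/6 + 1/3.
Solve (3*k + 3)·f(k+1) − (1)·f(k) = k**3 + 5*k**2/3 + 11*k/6 + 1/3.
d = 2 from the (1,0,3) case.
Coefficient equations give f(k) = (2*k**2 - 2*k + 1)/6.
Certificate R = B(k−1)f/C = (2*k**2 - 2*k + 1)/(6*k**3 + 10*k**2 + 11*k + 2) gives s_k = -2*3**k*(2*k**2 - 2*k + 1)*factorial(k).
Verify: -2*3**k*(6*k**3 + 10*k**2 + 11*k + 2)*factorial(k) matches t_k.
Telescoping: Σ = s_(9) − s_(3) = -2071344441600 − (-4212) = -2071344437388.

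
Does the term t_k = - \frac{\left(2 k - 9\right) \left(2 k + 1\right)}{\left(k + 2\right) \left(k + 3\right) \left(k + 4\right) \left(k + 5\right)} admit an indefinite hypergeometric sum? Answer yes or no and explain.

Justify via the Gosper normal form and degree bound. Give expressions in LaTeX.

Yes. s_k = \frac{k \left(- k^{2} + 87 k + 22\right)}{24 \left(k^{3} + 9 k^{2} + 26 k + 24\right)}.

Step 1: r(k) = (4*k**3 - 37*k - 42)/(4*k**3 + 8*k**2 - 105*k - 54).
A = k + 2, B = k + 6, C = k**2 - 4*k - 9/4.
f must satisfy (k + 2)·f(k+1) − (k + 5)·f(k) = k**2 - 4*k - 9/4.
deg f ≤ 3 (via 1,1,2).
Solve for f: f(k) = k*(k**2 - 87*k - 22)/96 (degree 3 ≤ 3).
Get s_k = R·t_k = k*(-k**2 + 87*k + 22)/(24*(k**3 + 9*k**2 + 26*k + 24)) with R(k) = B(k−1)f(k)/C(k) = k*(k + 5)*(k**2 - 87*k - 22)/(24*(2*k - 9)*(2*k + 1)).
Check: Δs_k = (-4*k**2 + 16*k + 9)/(k**4 + 14*k**3 + 71*k**2 + 154*k + 120). ✓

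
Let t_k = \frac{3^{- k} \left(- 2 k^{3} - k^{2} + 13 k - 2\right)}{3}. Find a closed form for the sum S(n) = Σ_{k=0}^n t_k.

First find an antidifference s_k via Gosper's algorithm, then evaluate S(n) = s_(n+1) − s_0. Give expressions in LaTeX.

S(n) = 3^{- n - 1} \left(- 3^{n + 1} + n^{3} + 5 n^{2} + 4 n + 1\right)

The ratio is (2*k**3 + 7*k**2 - 5*k - 8)/(3*(2*k**3 + k**2 - 13*k + 2)).
A = 1/3, B = 1, C = k**3 + k**2/2 - 13*k/2 + 1.
Solve (1/3)·f(k+1) − (1)·f(k) = k**3 + k**2/2 - 13*k/2 + 1.
From deg A=0, deg B=0, deg C=3: d=3.
A polynomial solution: f(k) = -3*(k**3 + 2*k**2 - 3*k + 1)/2.
Then R = B(k−1)f/C = -3*(k**3 + 2*k**2 - 3*k + 1)/(2*k**3 + k**2 - 13*k + 2), so s_k = R(k)·t_k = (k**3 + 2*k**2 - 3*k + 1)/3**k.
Check: Δs_k = (-2*k**3 - k**2 + 13*k - 2)/(3*3**k). ✓
Σ_(k=0)^n t_k = s_(n+1) − s_(0) = (3**(-n - 1)*(n**3 + 5*n**2 + 4*n + 1)) − (1), i.e. 3**(-n - 1)*(-3**(n + 1) + n**3 + 5*n**2 + 4*n + 1).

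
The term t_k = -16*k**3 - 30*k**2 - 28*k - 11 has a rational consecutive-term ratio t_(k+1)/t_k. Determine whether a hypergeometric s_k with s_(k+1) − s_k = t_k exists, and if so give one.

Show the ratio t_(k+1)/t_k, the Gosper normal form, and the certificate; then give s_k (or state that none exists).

s_k = k*(-4*k**3 - 2*k**2 - 3*k - 2)

r(k) = (16*k**3 + 78*k**2 + 136*k + 85)/(16*k**3 + 30*k**2 + 28*k + 11) after simplifying.
Factor: A=1; B=1; C=k**3 + 15*k**2/8 + 7*k/4 + 11/16.
Solve (1)·f(k+1) − (1)·f(k) = k**3 + 15*k**2/8 + 7*k/4 + 11/16.
From deg A=0, deg B=0, deg C=3: d=4.
Solving with deg f ≤ 4: f(k) = k*(4*k**3 + 2*k**2 + 3*k + 2)/16.
Get s_k = R·t_k = k*(-4*k**3 - 2*k**2 - 3*k - 2) with R(k) = B(k−1)f(k)/C(k) = k*(4*k**3 + 2*k**2 + 3*k + 2)/(16*k**3 + 30*k**2 + 28*k + 11).
s_(k+1) − s_k = -16*k**3 - 30*k**2 - 28*k - 11 = t_k.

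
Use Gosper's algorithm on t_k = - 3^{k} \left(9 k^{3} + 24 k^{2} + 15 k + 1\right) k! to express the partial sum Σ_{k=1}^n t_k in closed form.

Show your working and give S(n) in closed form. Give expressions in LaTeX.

r(k) = 3*(9*k**4 + 60*k**3 + 141*k**2 + 139*k + 49)/(9*k**3 + 24*k**2 + 15*k + 1) after simplifying.
Factor: A=3*k + 3; B=1; C=k**3 + 8*k**2/3 + 5*k/3 + 1/9.
Solve (3*k + 3)·f(k+1) − (1)·f(k) = k**3 + 8*k**2/3 + 5*k/3 + 1/9.
d = 2 from the (1,0,3) case.
Coefficient equations give f(k) = (3*k**2 - 4)/9.
R(k) = B(k−1)·f(k)/C(k) = (3*k**2 - 4)/(9*k**3 + 24*k**2 + 15*k + 1); s_k = R·t_k = -3**k*(3*k**2 - 4)*factorial(k).
Verify: -3**k*(9*k**3 + 24*k**2 + 15*k + 1)*factorial(k) matches t_k.
Evaluate: s_(n+1) = -3**(n + 1)*(3*n**2 + 6*n - 1)*factorial(n + 1); subtract s_(1) = 3 ⇒ S(n) = -9*3**n*n**3*factorial(n) - 27*3**n*n**2*factorial(n) - 15*3**n*n*factorial(n) + 3*3**n*factorial(n) - 3.

S(n) = - 9 \cdot 3^{n} n^{3} n! - 27 \cdot 3^{n} n^{2} n! - 15 \cdot 3^{n} n n! + 3 \cdot 3^{n} n! - 3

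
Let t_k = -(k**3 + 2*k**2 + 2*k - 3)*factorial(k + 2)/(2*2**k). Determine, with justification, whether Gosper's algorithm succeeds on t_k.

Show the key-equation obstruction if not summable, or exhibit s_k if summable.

Yes. s_k = (-k**2 + k + 3)*factorial(k + 2)/2**k.

Ratio r(k) = (k**4 + 8*k**3 + 24*k**2 + 29*k + 6)/(2*(k**3 + 2*k**2 + 2*k - 3)).
Take A(k)=k/2 + 3/2, B(k)=1, C(k)=k**3 + 2*k**2 + 2*k - 3.
Solve (k/2 + 3/2)·f(k+1) − (1)·f(k) = k**3 + 2*k**2 + 2*k - 3.
d = 2 from the (1,0,3) case.
Solving with deg f ≤ 2: f(k) = 2*(k**2 - k - 3).
Then R = B(k−1)f/C = 2*(k**2 - k - 3)/(k**3 + 2*k**2 + 2*k - 3), so s_k = R(k)·t_k = (-k**2 + k + 3)*factorial(k + 2)/2**k.
Δs = -(k**3 + 2*k**2 + 2*k - 3)*factorial(k + 2)/(2*2**k), as required.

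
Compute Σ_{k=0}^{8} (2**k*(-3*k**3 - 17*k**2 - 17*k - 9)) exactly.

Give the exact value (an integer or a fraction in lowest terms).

r(k) = 2*(3*k**3 + 26*k**2 + 60*k + 46)/(3*k**3 + 17*k**2 + 17*k + 9) after simplifying.
Factor: A=2; B=1; C=k**3 + 17*k**2/3 + 17*k/3 + 3.
Set up (2)·f(k+1) − (1)·f(k) − (k**3 + 17*k**2/3 + 17*k/3 + 3) = 0.
d = 3 from the (0,0,3) case.
Coefficient equations give f(k) = (3*k - 1)*(k**2 + 1)/3.
So s_k = (B(k−1)f/C)·t_k = ((3*k - 1)*(k**2 + 1)/(3*k**3 + 17*k**2 + 17*k + 9))·t_k = 2**k*(-3*k**3 + k**2 - 3*k + 1).
Δs = 2**k*(-3*k**3 - 17*k**2 - 17*k - 9), as required.
Evaluate s at k=9 and k=0: -1091584 and 1; difference -1091585.

Σ = -1091585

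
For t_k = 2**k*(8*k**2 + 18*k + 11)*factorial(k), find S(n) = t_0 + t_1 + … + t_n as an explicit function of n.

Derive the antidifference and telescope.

r(k) = 2*(8*k**3 + 42*k**2 + 71*k + 37)/(8*k**2 + 18*k + 11) after simplifying.
Take A(k)=2*k + 2, B(k)=1, C(k)=k**2 + 9*k/4 + 11/8.
f must satisfy (2*k + 2)·f(k+1) − (1)·f(k) = k**2 + 9*k/4 + 11/8.
d = 1 from the (1,0,2) case.
Solving with deg f ≤ 1: f(k) = (4*k + 3)/8.
So s_k = (B(k−1)f/C)·t_k = ((4*k + 3)/(8*k**2 + 18*k + 11))·t_k = 2**k*(4*k + 3)*factorial(k).
Verify: 2**k*(8*k**2 + 18*k + 11)*factorial(k) matches t_k.
Telescope: S(n) = s_(n+1) − s_(0) = 2**(n + 1)*(4*n + 7)*factorial(n + 1) − (3) = 8*2**n*n**2*factorial(n) + 22*2**n*n*factorial(n) + 14*2**n*factorial(n) - 3.

S(n) = 8*2**n*n**2*factorial(n) + 22*2**n*n*factorial(n) + 14*2**n*factorial(n) - 3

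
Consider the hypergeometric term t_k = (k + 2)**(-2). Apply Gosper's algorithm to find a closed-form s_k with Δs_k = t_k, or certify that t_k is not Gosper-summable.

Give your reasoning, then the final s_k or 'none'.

t_(k+1)/t_k = (k + 2)**2/(k + 3)**2.
Gosper form: A/B · C(k+1)/C(k) with A=k**2 + 4*k + 4, B=k**2 + 6*k + 9, C=1.
Set up (k**2 + 4*k + 4)·f(k+1) − (k**2 + 4*k + 4)·f(k) − (1) = 0.
Degrees (2,2,0) ⇒ d ≤ 0.
f = c0 ⇒ A·f(k+1) − B(k−1)·f(k) − C = -1. The system {-1 = 0} is inconsistent; no antidifference.

none (Gosper's algorithm certifies no s_k)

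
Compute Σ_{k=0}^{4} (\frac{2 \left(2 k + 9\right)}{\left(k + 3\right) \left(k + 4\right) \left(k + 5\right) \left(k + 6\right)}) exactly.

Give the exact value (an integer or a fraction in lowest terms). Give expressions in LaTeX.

Σ = 13/120

Compute t_(k+1)/t_k: get (k + 3)*(2*k + 11)/((k + 7)*(2*k + 9)).
Take A(k)=k + 3, B(k)=k + 7, C(k)=k + 9/2.
f must satisfy (k + 3)·f(k+1) − (k + 6)·f(k) = k + 9/2.
Bound: deg f ≤ 3.
Coefficient equations give f(k) = k*(k + 4)*(k + 8)/30.
So s_k = (B(k−1)f/C)·t_k = (k*(k + 4)*(k + 6)*(k + 8)/(15*(2*k + 9)))·t_k = 2*k*(k + 8)/(15*(k**2 + 8*k + 15)).
Δs = 2*(2*k + 9)/(k**4 + 18*k**3 + 119*k**2 + 342*k + 360), as required.
Telescoping: Σ = s_(5) − s_(0) = 13/120 − (0) = 13/120.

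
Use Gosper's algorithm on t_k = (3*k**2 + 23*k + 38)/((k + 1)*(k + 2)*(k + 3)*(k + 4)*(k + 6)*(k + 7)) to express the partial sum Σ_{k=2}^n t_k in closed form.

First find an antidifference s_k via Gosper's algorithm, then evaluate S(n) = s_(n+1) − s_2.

t_(k+1)/t_k = (k + 1)*(k + 6)*(23*k + 3*(k + 1)**2 + 61)/((k + 5)*(k + 8)*(3*k**2 + 23*k + 38)).
Take A(k)=k + 1, B(k)=k + 8, C(k)=k**3 + 38*k**2/3 + 51*k + 190/3.
Need (k + 1)·f(k+1) − (k + 7)·f(k) = k**3 + 38*k**2/3 + 51*k + 190/3.
Degrees (1,1,3) ⇒ d ≤ 6.
Solving with deg f ≤ 6: f(k) = k*(k + 2)*(k + 4)*(k + 5)*(k**2 + 10*k + 27)/54.
R(k) = B(k−1)·f(k)/C(k) = k*(k + 2)*(k + 4)*(k + 7)*(k**2 + 10*k + 27)/(18*(3*k**2 + 23*k + 38)); s_k = R·t_k = k*(k**2 + 10*k + 27)/(18*(k**3 + 10*k**2 + 27*k + 18)).
Δs = (3*k**2 + 23*k + 38)/(k**6 + 23*k**5 + 207*k**4 + 925*k**3 + 2144*k**2 + 2412*k + 1008), as required.
Σ_(k=2)^n t_k = s_(n+1) − s_(2) = ((n**3 + 13*n**2 + 50*n + 38)/(18*(n**3 + 13*n**2 + 50*n + 56))) − (17/360), i.e. (n**3 + 13*n**2 + 50*n - 64)/(120*(n**3 + 13*n**2 + 50*n + 56)).

S(n) = (n**3 + 13*n**2 + 50*n - 64)/(120*(n**3 + 13*n**2 + 50*n + 56))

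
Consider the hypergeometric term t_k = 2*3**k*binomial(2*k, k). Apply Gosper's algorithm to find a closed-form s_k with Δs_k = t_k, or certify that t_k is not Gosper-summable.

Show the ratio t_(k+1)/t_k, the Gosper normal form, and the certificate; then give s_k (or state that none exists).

not Gosper-summable; s_k does not exist

The ratio is 6*(2*k + 1)/(k + 1).
Gosper form: A/B · C(k+1)/C(k) with A=12*k + 6, B=k + 1, C=1.
Solve (12*k + 6)·f(k+1) − (k)·f(k) = 1.
Degrees (1,1,0) ⇒ d ≤ -1.
deg f ≤ -1 is impossible — no certificate.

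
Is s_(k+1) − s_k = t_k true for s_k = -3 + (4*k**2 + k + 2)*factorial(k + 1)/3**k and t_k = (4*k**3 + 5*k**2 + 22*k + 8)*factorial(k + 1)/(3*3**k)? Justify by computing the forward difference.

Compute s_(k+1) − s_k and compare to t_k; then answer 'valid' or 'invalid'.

s_(k+1) = 3**(-k - 1)*(k + 4*(k + 1)**2 + 3)*factorial(k + 2) - 3
s_(k+1) − s_k = (4*k**3 + 5*k**2 + 22*k + 8)*factorial(k + 1)/(3*3**k)
(s_(k+1) − s_k) − t_k = 0

Valid: the claim telescopes to t_k.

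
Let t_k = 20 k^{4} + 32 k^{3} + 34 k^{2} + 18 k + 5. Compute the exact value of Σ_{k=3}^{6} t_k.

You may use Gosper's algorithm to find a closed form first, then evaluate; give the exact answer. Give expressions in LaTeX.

Σ = 62252

Step 1: r(k) = (20*k**4 + 112*k**3 + 250*k**2 + 262*k + 109)/(20*k**4 + 32*k**3 + 34*k**2 + 18*k + 5).
So A=1 and B=1, with C=k**4 + 8*k**3/5 + 17*k**2/10 + 9*k/10 + 1/4.
Key eq: (1)·f(k+1) = (1)·f(k) + (k**4 + 8*k**3/5 + 17*k**2/10 + 9*k/10 + 1/4).
Degrees (0,0,4) ⇒ d ≤ 5.
Coefficient equations give f(k) = k*(4*k**4 - 2*k**3 + 2*k**2 + 1)/20.
R(k) = B(k−1)·f(k)/C(k) = k*(4*k**4 - 2*k**3 + 2*k**2 + 1)/(20*k**4 + 32*k**3 + 34*k**2 + 18*k + 5); s_k = R·t_k = 4*k**5 - 2*k**4 + 2*k**3 + k.
s_(k+1) − s_k = 20*k**4 + 32*k**3 + 34*k**2 + 18*k + 5 = t_k.
Telescoping: Σ = s_(7) − s_(3) = 63119 − (867) = 62252.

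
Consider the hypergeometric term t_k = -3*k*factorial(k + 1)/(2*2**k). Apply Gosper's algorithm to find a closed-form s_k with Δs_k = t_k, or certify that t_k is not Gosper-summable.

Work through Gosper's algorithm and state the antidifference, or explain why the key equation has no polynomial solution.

The ratio is (k + 1)*(k + 2)/(2*k).
So A=k/2 + 1 and B=1, with C=k.
Need (k/2 + 1)·f(k+1) − (1)·f(k) = k.
Bound: deg f ≤ 0.
Solve for f: f(k) = 2 (degree 0 ≤ 0).
Then R = B(k−1)f/C = 2/k, so s_k = R(k)·t_k = -3*factorial(k + 1)/2**k.
Δs = -3*k*factorial(k + 1)/(2*2**k), as required.

s_k = -3*factorial(k + 1)/2**k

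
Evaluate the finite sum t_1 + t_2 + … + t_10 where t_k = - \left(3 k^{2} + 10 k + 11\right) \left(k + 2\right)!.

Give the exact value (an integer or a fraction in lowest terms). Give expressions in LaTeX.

Ratio r(k) = (k + 3)*(10*k + 3*(k + 1)**2 + 21)/(3*k**2 + 10*k + 11).
So A=k + 3 and B=1, with C=k**2 + 10*k/3 + 11/3.
Key eq: (k + 3)·f(k+1) = (1)·f(k) + (k**2 + 10*k/3 + 11/3).
d = 1 from the (1,0,2) case.
Solving with deg f ≤ 1: f(k) = (3*k + 1)/3.
So s_k = (B(k−1)f/C)·t_k = ((3*k + 1)/(3*k**2 + 10*k + 11))·t_k = -(3*k + 1)*factorial(k + 2).
s_(k+1) − s_k = -(3*k**2 + 10*k + 11)*factorial(k + 2) = t_k.
Telescoping: Σ = s_(11) − s_(1) = -211718707200 − (-24) = -211718707176.

Σ = -211718707176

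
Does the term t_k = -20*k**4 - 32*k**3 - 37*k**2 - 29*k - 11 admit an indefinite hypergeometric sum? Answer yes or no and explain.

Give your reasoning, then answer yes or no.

Yes. s_k = k*(-4*k**4 + 2*k**3 - 3*k**2 - 4*k - 2).

r(k) = (20*k**4 + 112*k**3 + 253*k**2 + 279*k + 129)/(20*k**4 + 32*k**3 + 37*k**2 + 29*k + 11) after simplifying.
Take A(k)=1, B(k)=1, C(k)=k**4 + 8*k**3/5 + 37*k**2/20 + 29*k/20 + 11/20.
Key eq: (1)·f(k+1) = (1)·f(k) + (k**4 + 8*k**3/5 + 37*k**2/20 + 29*k/20 + 11/20).
deg f ≤ 5 (via 0,0,4).
Coefficient equations give f(k) = k*(4*k**4 - 2*k**3 + 3*k**2 + 4*k + 2)/20.
Get s_k = R·t_k = k*(-4*k**4 + 2*k**3 - 3*k**2 - 4*k - 2) with R(k) = B(k−1)f(k)/C(k) = k*(4*k**4 - 2*k**3 + 3*k**2 + 4*k + 2)/(20*k**4 + 32*k**3 + 37*k**2 + 29*k + 11).
Δs = -20*k**4 - 32*k**3 - 37*k**2 - 29*k - 11, as required.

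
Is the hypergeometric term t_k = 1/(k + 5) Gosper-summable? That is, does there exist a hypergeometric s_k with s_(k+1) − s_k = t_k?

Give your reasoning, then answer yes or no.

No — the linear system for f has no solution.

The ratio is (k + 5)/(k + 6).
Normal form (A,B,C) = (k + 5, k + 6, 1).
Need (k + 5)·f(k+1) − (k + 5)·f(k) = 1.
deg f ≤ 0 (via 1,1,0).
f = c0 ⇒ A·f(k+1) − B(k−1)·f(k) − C = -1. The system {-1 = 0} is inconsistent; no antidifference.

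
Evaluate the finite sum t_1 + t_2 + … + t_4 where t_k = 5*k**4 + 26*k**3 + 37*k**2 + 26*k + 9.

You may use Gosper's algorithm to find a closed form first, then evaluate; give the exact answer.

Σ = 5776

t_(k+1)/t_k = (5*k**4 + 46*k**3 + 145*k**2 + 198*k + 103)/(5*k**4 + 26*k**3 + 37*k**2 + 26*k + 9).
Normal form (A,B,C) = (1, 1, k**4 + 26*k**3/5 + 37*k**2/5 + 26*k/5 + 9/5).
Key eq: (1)·f(k+1) = (1)·f(k) + (k**4 + 26*k**3/5 + 37*k**2/5 + 26*k/5 + 9/5).
Bound: deg f ≤ 5.
A polynomial solution: f(k) = k*(k**4 + 4*k**3 + k**2 + k + 2)/5.
Get s_k = R·t_k = k*(k**4 + 4*k**3 + k**2 + k + 2) with R(k) = B(k−1)f(k)/C(k) = k*(k**4 + 4*k**3 + k**2 + k + 2)/(5*k**4 + 26*k**3 + 37*k**2 + 26*k + 9).
s_(k+1) − s_k = 5*k**4 + 26*k**3 + 37*k**2 + 26*k + 9 = t_k.
Telescoping: Σ = s_(5) − s_(1) = 5785 − (9) = 5776.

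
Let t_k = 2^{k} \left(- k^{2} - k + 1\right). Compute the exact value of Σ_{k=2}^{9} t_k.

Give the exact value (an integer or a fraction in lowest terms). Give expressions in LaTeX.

Σ = -74748

Compute t_(k+1)/t_k: get 2*(k + (k + 1)**2)/(k**2 + k - 1).
Factor: A=2; B=1; C=k**2 + k - 1.
Solve (2)·f(k+1) − (1)·f(k) = k**2 + k - 1.
Degrees (0,0,2) ⇒ d ≤ 2.
Match coefficients ⇒ f(k) = k**2 - 3*k + 3.
So s_k = (B(k−1)f/C)·t_k = ((k**2 - 3*k + 3)/(k**2 + k - 1))·t_k = 2**k*(-k**2 + 3*k - 3).
Check: Δs_k = 2**k*(-k**2 - k + 1). ✓
Σ_(k=2)^(9) t_k = s_(10) − s_(2) = -74752 − (-4) = -74748.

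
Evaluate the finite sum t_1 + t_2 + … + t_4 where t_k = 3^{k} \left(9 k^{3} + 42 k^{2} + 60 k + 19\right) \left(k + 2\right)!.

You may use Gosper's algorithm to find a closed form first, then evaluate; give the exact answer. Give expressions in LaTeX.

Σ = 90629244

The ratio is 3*(9*k**4 + 96*k**3 + 378*k**2 + 643*k + 390)/(9*k**3 + 42*k**2 + 60*k + 19).
Normal form (A,B,C) = (3*k + 9, 1, k**3 + 14*k**2/3 + 20*k/3 + 19/9).
f must satisfy (3*k + 9)·f(k+1) − (1)·f(k) = k**3 + 14*k**2/3 + 20*k/3 + 19/9.
Degrees (1,0,3) ⇒ d ≤ 2.
Solve for f: f(k) = (3*k**2 - 1)/9 (degree 2 ≤ 2).
Certificate R = B(k−1)f/C = (3*k**2 - 1)/(9*k**3 + 42*k**2 + 60*k + 19) gives s_k = 3**k*(3*k**2 - 1)*factorial(k + 2).
s_(k+1) − s_k = 3**k*(9*k**3 + 42*k**2 + 60*k + 19)*factorial(k + 2) = t_k.
Telescoping: Σ = s_(5) − s_(1) = 90629280 − (36) = 90629244.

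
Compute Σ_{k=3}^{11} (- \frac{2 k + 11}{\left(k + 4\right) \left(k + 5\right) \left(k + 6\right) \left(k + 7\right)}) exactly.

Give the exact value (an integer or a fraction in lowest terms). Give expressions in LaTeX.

Compute t_(k+1)/t_k: get (k + 4)*(2*k + 13)/((k + 8)*(2*k + 11)).
Take A(k)=k + 4, B(k)=k + 8, C(k)=k + 11/2.
f must satisfy (k + 4)·f(k+1) − (k + 7)·f(k) = k + 11/2.
deg f ≤ 3 (via 1,1,1).
Coefficient equations give f(k) = k*(k + 5)*(k + 10)/48.
Certificate R = B(k−1)f/C = k*(k + 5)*(k + 7)*(k + 10)/(24*(2*k + 11)) gives s_k = k*(-k - 10)/(24*(k**2 + 10*k + 24)).
Δs = (-2*k - 11)/(k**4 + 22*k**3 + 179*k**2 + 638*k + 840), as required.
Sum = s_(12) − s_(3); s_(12) = -11/288, s_(3) = -13/504 ⇒ -25/2016.

Σ = -25/2016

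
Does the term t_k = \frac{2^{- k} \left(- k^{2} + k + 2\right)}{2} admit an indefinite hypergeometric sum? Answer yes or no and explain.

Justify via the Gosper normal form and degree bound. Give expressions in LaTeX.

Compute t_(k+1)/t_k: get (k**2 + k - 2)/(2*(k**2 - k - 2)).
Gosper form: A/B · C(k+1)/C(k) with A=1/2, B=1, C=k**2 - k - 2.
f must satisfy (1/2)·f(k+1) − (1)·f(k) = k**2 - k - 2.
From deg A=0, deg B=0, deg C=2: d=2.
Solve for f: f(k) = -2*k*(k + 1) (degree 2 ≤ 2).
R(k) = B(k−1)·f(k)/C(k) = -2*k/(k - 2); s_k = R·t_k = k*(k + 1)/2**k.
s_(k+1) − s_k = (2 - k)*(k + 1)/(2*2**k) = t_k.

Yes. s_k = 2^{- k} k \left(k + 1\right).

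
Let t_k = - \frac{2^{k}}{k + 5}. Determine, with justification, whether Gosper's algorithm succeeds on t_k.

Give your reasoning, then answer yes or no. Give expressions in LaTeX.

No — negative degree bound, so no certificate f.

Step 1: r(k) = 2*(k + 5)/(k + 6).
Gosper form: A/B · C(k+1)/C(k) with A=2*k + 10, B=k + 6, C=1.
Solve (2*k + 10)·f(k+1) − (k + 5)·f(k) = 1.
deg f ≤ -1 (via 1,1,0).
d = -1 < 0 ⇒ no nonzero polynomial f; not summable.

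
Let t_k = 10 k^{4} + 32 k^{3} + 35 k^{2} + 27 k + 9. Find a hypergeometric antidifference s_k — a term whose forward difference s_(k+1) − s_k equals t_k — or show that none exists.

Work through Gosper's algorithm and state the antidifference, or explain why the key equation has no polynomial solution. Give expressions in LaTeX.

The ratio is (10*k**4 + 72*k**3 + 191*k**2 + 233*k + 113)/(10*k**4 + 32*k**3 + 35*k**2 + 27*k + 9).
Normal form (A,B,C) = (1, 1, k**4 + 16*k**3/5 + 7*k**2/2 + 27*k/10 + 9/10).
Need (1)·f(k+1) − (1)·f(k) = k**4 + 16*k**3/5 + 7*k**2/2 + 27*k/10 + 9/10.
deg f ≤ 5 (via 0,0,4).
A polynomial solution: f(k) = k*(2*k**4 + 3*k**3 - k**2 + 4*k + 1)/10.
Certificate R = B(k−1)f/C = k*(2*k**4 + 3*k**3 - k**2 + 4*k + 1)/(10*k**4 + 32*k**3 + 35*k**2 + 27*k + 9) gives s_k = k*(2*k**4 + 3*k**3 - k**2 + 4*k + 1).
Check: Δs_k = 10*k**4 + 32*k**3 + 35*k**2 + 27*k + 9. ✓

s_k = k \left(2 k^{4} + 3 k^{3} - k^{2} + 4 k + 1\right)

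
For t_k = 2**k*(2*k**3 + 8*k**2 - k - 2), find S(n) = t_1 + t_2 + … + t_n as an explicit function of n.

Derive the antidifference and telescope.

Compute t_(k+1)/t_k: get 2*(2*k**3 + 14*k**2 + 21*k + 7)/(2*k**3 + 8*k**2 - k - 2).
A = 2, B = 1, C = k**3 + 4*k**2 - k/2 - 1.
f must satisfy (2)·f(k+1) − (1)·f(k) = k**3 + 4*k**2 - k/2 - 1.
d = 3 from the (0,0,3) case.
A polynomial solution: f(k) = (2*k**3 - 4*k**2 + 3*k - 4)/2.
So s_k = (B(k−1)f/C)·t_k = ((2*k**3 - 4*k**2 + 3*k - 4)/(2*k**3 + 8*k**2 - k - 2))·t_k = 2**k*(2*k**3 - 4*k**2 + 3*k - 4).
Check: Δs_k = 2**k*(2*k**3 + 8*k**2 - k - 2). ✓
s_(n+1) = 2**(n + 1)*(2*n**3 + 2*n**2 + n - 3) and s_(1) = -6, so S(n) = 4*2**n*n**3 + 4*2**n*n**2 + 2*2**n*n - 6*2**n + 6.

S(n) = 4*2**n*n**3 + 4*2**n*n**2 + 2*2**n*n - 6*2**n + 6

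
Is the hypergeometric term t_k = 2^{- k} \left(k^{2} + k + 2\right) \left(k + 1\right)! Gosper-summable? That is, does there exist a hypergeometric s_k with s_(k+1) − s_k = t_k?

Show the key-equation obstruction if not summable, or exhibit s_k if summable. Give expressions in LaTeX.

Ratio r(k) = (k + 2)*(k + (k + 1)**2 + 3)/(2*(k**2 + k + 2)).
So A=k/2 + 1 and B=1, with C=k**2 + k + 2.
f must satisfy (k/2 + 1)·f(k+1) − (1)·f(k) = k**2 + k + 2.
From deg A=1, deg B=0, deg C=2: d=1.
Coefficient equations give f(k) = 2*k.
Get s_k = R·t_k = 2**(1 - k)*k*factorial(k + 1) with R(k) = B(k−1)f(k)/C(k) = 2*k/(k**2 + k + 2).
Check: Δs_k = (k**2 + k + 2)*factorial(k + 1)/2**k. ✓

Yes. s_k = 2^{1 - k} k \left(k + 1\right)!.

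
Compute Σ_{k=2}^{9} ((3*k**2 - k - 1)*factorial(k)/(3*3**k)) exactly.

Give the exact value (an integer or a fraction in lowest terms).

t_(k+1)/t_k = (k + 1)*(k - 3*(k + 1)**2 + 2)/(3*(-3*k**2 + k + 1)).
So A=k/3 + 1/3 and B=1, with C=k**2 - k/3 - 1/3.
Set up (k/3 + 1/3)·f(k+1) − (1)·f(k) − (k**2 - k/3 - 1/3) = 0.
From deg A=1, deg B=0, deg C=2: d=1.
Match coefficients ⇒ f(k) = 3*k + 2.
Get s_k = R·t_k = (3*k + 2)*factorial(k)/3**k with R(k) = B(k−1)f(k)/C(k) = 3*(3*k + 2)/(3*k**2 - k - 1).
Check: Δs_k = (3*k**2 - k - 1)*factorial(k)/(3*3**k). ✓
Sum = s_(10) − s_(2); s_(10) = 1433600/729, s_(2) = 16/9 ⇒ 1432304/729.

Σ = 1432304/729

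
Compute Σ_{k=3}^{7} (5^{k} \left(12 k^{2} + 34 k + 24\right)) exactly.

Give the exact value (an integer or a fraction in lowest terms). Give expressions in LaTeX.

Σ = 78511750

t_(k+1)/t_k = 5*(6*k**2 + 29*k + 35)/(6*k**2 + 17*k + 12).
Factor: A=5; B=1; C=k**2 + 17*k/6 + 2.
Need (5)·f(k+1) − (1)·f(k) = k**2 + 17*k/6 + 2.
From deg A=0, deg B=0, deg C=2: d=2.
Solving with deg f ≤ 2: f(k) = (3*k**2 + k + 1)/12.
Certificate R = B(k−1)f/C = (3*k**2 + k + 1)/(2*(2*k + 3)*(3*k + 4)) gives s_k = 5**k*(3*k**2 + k + 1).
Δs = 5**k*(12*k**2 + 34*k + 24), as required.
Evaluate s at k=8 and k=3: 78515625 and 3875; difference 78511750.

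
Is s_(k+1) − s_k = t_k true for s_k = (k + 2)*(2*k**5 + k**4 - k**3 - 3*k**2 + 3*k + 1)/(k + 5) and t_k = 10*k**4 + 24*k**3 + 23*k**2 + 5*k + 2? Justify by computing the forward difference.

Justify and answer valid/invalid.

Invalid: residual 3*(-8*k**5 - 73*k**4 - 144*k**3 - 123*k**2 - 24*k - 9)/(k**2 + 11*k + 30) ≠ 0.

s_(k+1) = (2*k**6 + 17*k**5 + 56*k**4 + 89*k**3 + 68*k**2 + 27*k + 9)/(k + 6)
s_(k+1) − s_k = (10*k**6 + 110*k**5 + 368*k**4 + 546*k**3 + 378*k**2 + 100*k + 33)/(k**2 + 11*k + 30)
(s_(k+1) − s_k) − t_k = 3*(-8*k**5 - 73*k**4 - 144*k**3 - 123*k**2 - 24*k - 9)/(k**2 + 11*k + 30)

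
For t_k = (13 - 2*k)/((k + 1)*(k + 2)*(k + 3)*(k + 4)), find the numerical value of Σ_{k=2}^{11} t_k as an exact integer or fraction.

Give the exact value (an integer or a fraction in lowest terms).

r(k) = (k + 1)*(2*k - 11)/((k + 5)*(2*k - 13)) after simplifying.
Normal form (A,B,C) = (k + 1, k + 5, k - 13/2).
Key eq: (k + 1)·f(k+1) = (k + 4)·f(k) + (k - 13/2).
From deg A=1, deg B=1, deg C=1: d=3.
Solving with deg f ≤ 3: f(k) = -k*(2*k**2 + 12*k + 25)/6.
Then R = B(k−1)f/C = -k*(k + 4)*(2*k**2 + 12*k + 25)/(3*(2*k - 13)), so s_k = R(k)·t_k = k*(2*k**2 + 12*k + 25)/(3*(k + 1)*(k + 2)*(k + 3)).
Check: Δs_k = (13 - 2*k)/(k**4 + 10*k**3 + 35*k**2 + 50*k + 24). ✓
Evaluate s at k=12 and k=2: 914/1365 and 19/30; difference 33/910.

Σ = 33/910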